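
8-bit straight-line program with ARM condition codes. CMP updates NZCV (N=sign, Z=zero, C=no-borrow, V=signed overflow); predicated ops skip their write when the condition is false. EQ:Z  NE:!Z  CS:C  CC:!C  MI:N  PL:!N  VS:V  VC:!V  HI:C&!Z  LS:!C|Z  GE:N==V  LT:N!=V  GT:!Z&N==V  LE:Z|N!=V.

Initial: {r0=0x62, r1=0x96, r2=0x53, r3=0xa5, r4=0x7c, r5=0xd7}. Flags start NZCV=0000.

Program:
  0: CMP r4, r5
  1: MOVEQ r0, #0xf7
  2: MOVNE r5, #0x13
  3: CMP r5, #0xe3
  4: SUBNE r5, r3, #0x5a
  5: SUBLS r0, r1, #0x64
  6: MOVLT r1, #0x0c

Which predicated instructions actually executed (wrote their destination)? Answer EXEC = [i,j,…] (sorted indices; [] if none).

0: ✓ CMP  NZCV=1001
1: · MOVEQ
2: ✓ MOVNE  r5←0x13
3: ✓ CMP  NZCV=0000
4: ✓ SUBNE  r5←0x4b
5: ✓ SUBLS  r0←0x32
6: · MOVLT

EXEC = [2,4,5]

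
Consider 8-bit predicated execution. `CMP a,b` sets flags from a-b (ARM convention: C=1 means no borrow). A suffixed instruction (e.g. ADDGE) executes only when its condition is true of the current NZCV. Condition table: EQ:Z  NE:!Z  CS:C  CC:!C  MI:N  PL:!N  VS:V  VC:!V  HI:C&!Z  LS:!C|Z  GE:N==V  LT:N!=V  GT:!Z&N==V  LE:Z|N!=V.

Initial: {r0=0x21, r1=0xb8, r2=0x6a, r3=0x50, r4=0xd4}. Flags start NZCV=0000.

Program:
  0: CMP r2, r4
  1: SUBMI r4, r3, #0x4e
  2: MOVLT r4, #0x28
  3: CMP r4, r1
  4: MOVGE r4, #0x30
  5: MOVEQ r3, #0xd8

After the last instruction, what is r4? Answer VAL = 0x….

VAL = 0x30

0: ✓ CMP  NZCV=1001
1: ✓ SUBMI  r4←0x02
2: · MOVLT
3: ✓ CMP  NZCV=0000
4: ✓ MOVGE  r4←0x30
5: · MOVEQ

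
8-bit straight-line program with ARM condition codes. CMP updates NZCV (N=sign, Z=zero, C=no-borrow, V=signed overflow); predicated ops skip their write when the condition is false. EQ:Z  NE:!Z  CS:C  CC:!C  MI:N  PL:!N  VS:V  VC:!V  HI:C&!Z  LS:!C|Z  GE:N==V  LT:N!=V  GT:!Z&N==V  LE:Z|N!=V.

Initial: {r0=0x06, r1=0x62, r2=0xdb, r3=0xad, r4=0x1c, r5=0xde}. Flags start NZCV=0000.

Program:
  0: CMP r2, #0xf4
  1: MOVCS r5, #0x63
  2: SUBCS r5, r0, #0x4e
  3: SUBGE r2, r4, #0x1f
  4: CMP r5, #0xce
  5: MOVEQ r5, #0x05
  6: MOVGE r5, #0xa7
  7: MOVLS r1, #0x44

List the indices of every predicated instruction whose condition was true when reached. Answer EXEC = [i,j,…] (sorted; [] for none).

0: ✓ CMP  NZCV=1000
1: · MOVCS
2: · SUBCS
3: · SUBGE
4: ✓ CMP  NZCV=0010
5: · MOVEQ
6: ✓ MOVGE  r5←0xa7
7: · MOVLS

EXEC = [6]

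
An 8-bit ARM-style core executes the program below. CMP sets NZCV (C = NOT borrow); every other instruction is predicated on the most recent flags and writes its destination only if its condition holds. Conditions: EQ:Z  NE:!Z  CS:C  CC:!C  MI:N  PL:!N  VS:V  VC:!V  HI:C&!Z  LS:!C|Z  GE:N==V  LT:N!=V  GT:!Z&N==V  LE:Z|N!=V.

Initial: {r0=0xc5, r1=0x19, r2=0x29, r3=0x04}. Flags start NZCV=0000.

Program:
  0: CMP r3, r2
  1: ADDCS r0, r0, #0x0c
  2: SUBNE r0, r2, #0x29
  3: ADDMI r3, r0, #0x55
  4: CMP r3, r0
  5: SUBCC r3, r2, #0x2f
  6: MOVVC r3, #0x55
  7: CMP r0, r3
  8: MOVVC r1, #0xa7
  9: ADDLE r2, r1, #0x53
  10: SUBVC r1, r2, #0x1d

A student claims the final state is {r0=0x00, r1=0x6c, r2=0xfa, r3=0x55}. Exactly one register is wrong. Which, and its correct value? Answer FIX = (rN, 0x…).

0: ✓ CMP  NZCV=1000
1: · ADDCS
2: ✓ SUBNE  r0←0x00
3: ✓ ADDMI  r3←0x55
4: ✓ CMP  NZCV=0010
5: · SUBCC
6: ✓ MOVVC  r3←0x55
7: ✓ CMP  NZCV=1000
8: ✓ MOVVC  r1←0xa7
9: ✓ ADDLE  r2←0xfa
10: ✓ SUBVC  r1←0xdd

FIX = (r1, 0xdd)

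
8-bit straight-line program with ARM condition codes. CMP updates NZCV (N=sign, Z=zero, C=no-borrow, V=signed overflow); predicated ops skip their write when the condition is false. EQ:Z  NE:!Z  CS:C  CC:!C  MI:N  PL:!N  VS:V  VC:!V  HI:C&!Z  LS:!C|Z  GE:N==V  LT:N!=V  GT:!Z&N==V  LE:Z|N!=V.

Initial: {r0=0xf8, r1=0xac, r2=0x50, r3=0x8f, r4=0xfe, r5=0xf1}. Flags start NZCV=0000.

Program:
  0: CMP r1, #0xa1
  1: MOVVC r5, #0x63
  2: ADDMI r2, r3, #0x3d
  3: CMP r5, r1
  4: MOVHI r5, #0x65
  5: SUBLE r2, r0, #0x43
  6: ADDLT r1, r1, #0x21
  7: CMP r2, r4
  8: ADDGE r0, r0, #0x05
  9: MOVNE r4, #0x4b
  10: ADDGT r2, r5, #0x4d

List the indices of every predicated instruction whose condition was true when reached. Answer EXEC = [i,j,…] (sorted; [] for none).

0: ✓ CMP  NZCV=0010
1: ✓ MOVVC  r5←0x63
2: · ADDMI
3: ✓ CMP  NZCV=1001
4: · MOVHI
5: · SUBLE
6: · ADDLT
7: ✓ CMP  NZCV=0000
8: ✓ ADDGE  r0←0xfd
9: ✓ MOVNE  r4←0x4b
10: ✓ ADDGT  r2←0xb0

EXEC = [1,8,9,10]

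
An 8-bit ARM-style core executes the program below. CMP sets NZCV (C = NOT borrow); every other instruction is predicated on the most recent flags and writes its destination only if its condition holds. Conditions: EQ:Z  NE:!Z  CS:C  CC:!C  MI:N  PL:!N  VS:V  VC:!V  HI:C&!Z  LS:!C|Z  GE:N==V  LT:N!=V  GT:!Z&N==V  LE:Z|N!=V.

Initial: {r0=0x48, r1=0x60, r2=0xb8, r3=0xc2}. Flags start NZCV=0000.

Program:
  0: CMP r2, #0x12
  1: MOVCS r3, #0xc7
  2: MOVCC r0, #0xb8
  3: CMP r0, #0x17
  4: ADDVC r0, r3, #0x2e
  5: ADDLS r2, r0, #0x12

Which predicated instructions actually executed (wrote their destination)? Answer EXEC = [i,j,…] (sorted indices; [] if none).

EXEC = [1,4]

0: ✓ CMP  NZCV=1010
1: ✓ MOVCS  r3←0xc7
2: · MOVCC
3: ✓ CMP  NZCV=0010
4: ✓ ADDVC  r0←0xf5
5: · ADDLS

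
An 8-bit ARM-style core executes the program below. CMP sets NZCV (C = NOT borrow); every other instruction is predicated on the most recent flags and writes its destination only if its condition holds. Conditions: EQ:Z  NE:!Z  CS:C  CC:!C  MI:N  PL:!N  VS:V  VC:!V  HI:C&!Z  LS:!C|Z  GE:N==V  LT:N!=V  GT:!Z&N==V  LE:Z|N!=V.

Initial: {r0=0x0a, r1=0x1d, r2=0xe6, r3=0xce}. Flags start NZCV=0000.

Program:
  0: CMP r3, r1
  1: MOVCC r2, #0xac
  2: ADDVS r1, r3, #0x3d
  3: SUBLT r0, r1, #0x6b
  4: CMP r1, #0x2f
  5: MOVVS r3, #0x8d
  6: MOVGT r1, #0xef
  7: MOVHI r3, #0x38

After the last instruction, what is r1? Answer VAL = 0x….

VAL = 0x1d

0: ✓ CMP  NZCV=1010
1: · MOVCC
2: · ADDVS
3: ✓ SUBLT  r0←0xb2
4: ✓ CMP  NZCV=1000
5: · MOVVS
6: · MOVGT
7: · MOVHI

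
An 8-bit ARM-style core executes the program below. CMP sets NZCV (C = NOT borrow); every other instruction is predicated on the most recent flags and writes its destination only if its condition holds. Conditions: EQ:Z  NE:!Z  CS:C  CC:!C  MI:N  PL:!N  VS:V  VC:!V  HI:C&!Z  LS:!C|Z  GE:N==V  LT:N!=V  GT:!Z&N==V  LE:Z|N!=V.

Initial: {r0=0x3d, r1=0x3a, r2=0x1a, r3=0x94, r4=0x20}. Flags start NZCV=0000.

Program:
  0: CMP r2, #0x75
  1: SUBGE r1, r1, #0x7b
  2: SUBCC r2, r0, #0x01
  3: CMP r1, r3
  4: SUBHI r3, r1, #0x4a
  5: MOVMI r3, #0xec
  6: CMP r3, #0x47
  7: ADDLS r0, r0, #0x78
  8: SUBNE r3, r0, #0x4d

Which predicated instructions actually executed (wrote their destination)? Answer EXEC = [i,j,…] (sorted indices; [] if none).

EXEC = [2,5,8]

0: ✓ CMP  NZCV=1000
1: · SUBGE
2: ✓ SUBCC  r2←0x3c
3: ✓ CMP  NZCV=1001
4: · SUBHI
5: ✓ MOVMI  r3←0xec
6: ✓ CMP  NZCV=1010
7: · ADDLS
8: ✓ SUBNE  r3←0xf0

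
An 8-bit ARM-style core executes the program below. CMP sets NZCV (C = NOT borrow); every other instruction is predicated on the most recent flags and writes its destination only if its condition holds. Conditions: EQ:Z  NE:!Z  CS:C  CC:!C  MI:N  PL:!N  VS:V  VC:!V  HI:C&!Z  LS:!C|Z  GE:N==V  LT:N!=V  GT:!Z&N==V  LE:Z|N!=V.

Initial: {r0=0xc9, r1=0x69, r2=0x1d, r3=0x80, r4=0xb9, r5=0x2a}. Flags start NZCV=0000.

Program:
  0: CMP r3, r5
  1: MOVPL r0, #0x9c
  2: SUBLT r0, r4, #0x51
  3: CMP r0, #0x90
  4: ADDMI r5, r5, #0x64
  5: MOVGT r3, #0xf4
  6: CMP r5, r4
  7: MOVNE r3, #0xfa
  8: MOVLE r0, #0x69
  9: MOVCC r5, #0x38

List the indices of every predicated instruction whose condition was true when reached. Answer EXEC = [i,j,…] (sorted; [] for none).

[0] flags=0011 → (cmp)
[1] flags=0011 PL?T → r0=0x9c
[2] flags=0011 LT?T → r0=0x68
[3] flags=1001 → (cmp)
[4] flags=1001 MI?T → r5=0x8e
[5] flags=1001 GT?T → r3=0xf4
[6] flags=1000 → (cmp)
[7] flags=1000 NE?T → r3=0xfa
[8] flags=1000 LE?T → r0=0x69
[9] flags=1000 CC?T → r5=0x38

EXEC = [1,2,4,5,7,8,9]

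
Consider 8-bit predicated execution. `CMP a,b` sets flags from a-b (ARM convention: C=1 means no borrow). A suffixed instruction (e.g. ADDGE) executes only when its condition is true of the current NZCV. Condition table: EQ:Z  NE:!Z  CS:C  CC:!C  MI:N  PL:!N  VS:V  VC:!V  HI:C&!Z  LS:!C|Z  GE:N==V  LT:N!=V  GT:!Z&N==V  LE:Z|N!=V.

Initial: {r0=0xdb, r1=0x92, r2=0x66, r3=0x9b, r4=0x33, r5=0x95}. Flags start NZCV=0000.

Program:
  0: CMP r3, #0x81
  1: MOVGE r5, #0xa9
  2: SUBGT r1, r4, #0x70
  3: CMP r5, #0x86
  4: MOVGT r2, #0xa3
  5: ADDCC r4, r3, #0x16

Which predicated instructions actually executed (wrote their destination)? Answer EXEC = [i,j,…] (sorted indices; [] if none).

EXEC = [1,2,4]

[0] flags=0010 → (cmp)
[1] flags=0010 GE?T → r5=0xa9
[2] flags=0010 GT?T → r1=0xc3
[3] flags=0010 → (cmp)
[4] flags=0010 GT?T → r2=0xa3
[5] flags=0010 CC?F → skip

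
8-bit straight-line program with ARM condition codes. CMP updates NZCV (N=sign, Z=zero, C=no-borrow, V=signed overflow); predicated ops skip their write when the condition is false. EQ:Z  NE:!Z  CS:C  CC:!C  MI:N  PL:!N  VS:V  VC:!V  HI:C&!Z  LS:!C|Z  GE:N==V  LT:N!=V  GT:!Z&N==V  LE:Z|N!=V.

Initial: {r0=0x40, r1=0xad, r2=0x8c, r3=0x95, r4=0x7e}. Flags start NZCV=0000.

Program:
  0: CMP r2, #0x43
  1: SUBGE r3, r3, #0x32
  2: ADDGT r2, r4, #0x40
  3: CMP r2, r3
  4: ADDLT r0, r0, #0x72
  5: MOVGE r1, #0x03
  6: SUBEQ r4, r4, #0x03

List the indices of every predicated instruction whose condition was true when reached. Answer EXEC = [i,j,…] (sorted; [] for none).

EXEC = [4]

0: ✓ CMP  NZCV=0011
1: · SUBGE
2: · ADDGT
3: ✓ CMP  NZCV=1000
4: ✓ ADDLT  r0←0xb2
5: · MOVGE
6: · SUBEQ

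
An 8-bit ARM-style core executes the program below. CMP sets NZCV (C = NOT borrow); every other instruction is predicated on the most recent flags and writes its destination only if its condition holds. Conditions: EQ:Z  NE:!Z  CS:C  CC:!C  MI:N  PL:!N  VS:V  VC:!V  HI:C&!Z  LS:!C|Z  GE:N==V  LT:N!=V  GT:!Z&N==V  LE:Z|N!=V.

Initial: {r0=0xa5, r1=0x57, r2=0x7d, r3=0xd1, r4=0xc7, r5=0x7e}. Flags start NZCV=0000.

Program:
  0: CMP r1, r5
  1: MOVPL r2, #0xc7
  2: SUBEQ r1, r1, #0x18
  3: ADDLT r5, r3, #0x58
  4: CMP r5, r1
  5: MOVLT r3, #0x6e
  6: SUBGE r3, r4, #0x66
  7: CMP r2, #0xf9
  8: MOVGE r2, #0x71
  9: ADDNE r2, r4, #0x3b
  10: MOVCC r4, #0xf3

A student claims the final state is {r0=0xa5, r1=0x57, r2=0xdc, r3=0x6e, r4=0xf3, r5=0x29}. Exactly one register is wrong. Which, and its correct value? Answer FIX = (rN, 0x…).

[0] flags=1000 → (cmp)
[1] flags=1000 PL?F → skip
[2] flags=1000 EQ?F → skip
[3] flags=1000 LT?T → r5=0x29
[4] flags=1000 → (cmp)
[5] flags=1000 LT?T → r3=0x6e
[6] flags=1000 GE?F → skip
[7] flags=1001 → (cmp)
[8] flags=1001 GE?T → r2=0x71
[9] flags=1001 NE?T → r2=0x02
[10] flags=1001 CC?T → r4=0xf3

FIX = (r2, 0x02)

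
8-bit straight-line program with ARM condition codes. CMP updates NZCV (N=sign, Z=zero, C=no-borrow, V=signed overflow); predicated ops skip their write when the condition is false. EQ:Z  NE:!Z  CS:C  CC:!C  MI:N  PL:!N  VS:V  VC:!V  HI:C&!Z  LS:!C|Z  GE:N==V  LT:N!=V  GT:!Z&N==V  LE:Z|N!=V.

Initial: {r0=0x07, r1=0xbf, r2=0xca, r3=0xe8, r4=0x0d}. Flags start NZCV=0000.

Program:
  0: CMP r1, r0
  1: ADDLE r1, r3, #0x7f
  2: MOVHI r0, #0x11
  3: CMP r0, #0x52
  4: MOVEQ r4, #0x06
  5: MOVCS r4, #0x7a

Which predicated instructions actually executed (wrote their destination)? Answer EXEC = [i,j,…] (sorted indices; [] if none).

EXEC = [1,2]

[0] flags=1010 → (cmp)
[1] flags=1010 LE?T → r1=0x67
[2] flags=1010 HI?T → r0=0x11
[3] flags=1000 → (cmp)
[4] flags=1000 EQ?F → skip
[5] flags=1000 CS?F → skip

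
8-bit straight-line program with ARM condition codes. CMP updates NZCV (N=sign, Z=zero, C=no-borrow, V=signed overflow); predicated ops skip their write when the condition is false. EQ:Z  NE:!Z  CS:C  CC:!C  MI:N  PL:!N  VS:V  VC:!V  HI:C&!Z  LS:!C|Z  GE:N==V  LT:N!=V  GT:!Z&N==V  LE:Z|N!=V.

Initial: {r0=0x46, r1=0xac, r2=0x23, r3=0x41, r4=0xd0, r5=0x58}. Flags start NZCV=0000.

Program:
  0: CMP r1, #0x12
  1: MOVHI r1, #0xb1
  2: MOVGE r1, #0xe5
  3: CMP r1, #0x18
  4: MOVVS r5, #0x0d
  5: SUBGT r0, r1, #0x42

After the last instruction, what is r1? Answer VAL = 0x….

[0] flags=1010 → (cmp)
[1] flags=1010 HI?T → r1=0xb1
[2] flags=1010 GE?F → skip
[3] flags=1010 → (cmp)
[4] flags=1010 VS?F → skip
[5] flags=1010 GT?F → skip

VAL = 0xb1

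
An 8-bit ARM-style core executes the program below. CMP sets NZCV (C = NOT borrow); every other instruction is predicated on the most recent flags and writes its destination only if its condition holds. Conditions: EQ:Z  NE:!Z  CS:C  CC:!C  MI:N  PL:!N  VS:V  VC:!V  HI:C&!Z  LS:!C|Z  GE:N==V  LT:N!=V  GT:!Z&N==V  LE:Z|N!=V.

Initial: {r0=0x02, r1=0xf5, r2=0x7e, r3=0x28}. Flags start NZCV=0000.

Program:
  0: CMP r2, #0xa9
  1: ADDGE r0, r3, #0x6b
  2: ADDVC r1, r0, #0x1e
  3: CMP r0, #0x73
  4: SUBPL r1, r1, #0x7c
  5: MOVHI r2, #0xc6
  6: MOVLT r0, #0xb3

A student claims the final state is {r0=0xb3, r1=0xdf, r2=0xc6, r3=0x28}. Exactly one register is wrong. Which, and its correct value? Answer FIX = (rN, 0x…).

FIX = (r1, 0x79)

[0] flags=1001 → (cmp)
[1] flags=1001 GE?T → r0=0x93
[2] flags=1001 VC?F → skip
[3] flags=0011 → (cmp)
[4] flags=0011 PL?T → r1=0x79
[5] flags=0011 HI?T → r2=0xc6
[6] flags=0011 LT?T → r0=0xb3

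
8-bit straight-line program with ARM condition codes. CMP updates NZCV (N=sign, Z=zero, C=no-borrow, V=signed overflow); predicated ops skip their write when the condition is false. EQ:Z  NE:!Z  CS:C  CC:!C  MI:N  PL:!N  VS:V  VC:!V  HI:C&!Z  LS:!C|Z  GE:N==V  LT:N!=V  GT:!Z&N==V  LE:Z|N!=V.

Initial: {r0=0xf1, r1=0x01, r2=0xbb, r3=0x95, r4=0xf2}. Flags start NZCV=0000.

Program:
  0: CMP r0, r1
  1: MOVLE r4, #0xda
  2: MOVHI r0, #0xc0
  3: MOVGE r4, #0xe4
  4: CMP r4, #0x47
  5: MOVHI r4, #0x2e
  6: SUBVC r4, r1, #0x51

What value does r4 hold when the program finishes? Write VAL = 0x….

0: ✓ CMP  NZCV=1010
1: ✓ MOVLE  r4←0xda
2: ✓ MOVHI  r0←0xc0
3: · MOVGE
4: ✓ CMP  NZCV=1010
5: ✓ MOVHI  r4←0x2e
6: ✓ SUBVC  r4←0xb0

VAL = 0xb0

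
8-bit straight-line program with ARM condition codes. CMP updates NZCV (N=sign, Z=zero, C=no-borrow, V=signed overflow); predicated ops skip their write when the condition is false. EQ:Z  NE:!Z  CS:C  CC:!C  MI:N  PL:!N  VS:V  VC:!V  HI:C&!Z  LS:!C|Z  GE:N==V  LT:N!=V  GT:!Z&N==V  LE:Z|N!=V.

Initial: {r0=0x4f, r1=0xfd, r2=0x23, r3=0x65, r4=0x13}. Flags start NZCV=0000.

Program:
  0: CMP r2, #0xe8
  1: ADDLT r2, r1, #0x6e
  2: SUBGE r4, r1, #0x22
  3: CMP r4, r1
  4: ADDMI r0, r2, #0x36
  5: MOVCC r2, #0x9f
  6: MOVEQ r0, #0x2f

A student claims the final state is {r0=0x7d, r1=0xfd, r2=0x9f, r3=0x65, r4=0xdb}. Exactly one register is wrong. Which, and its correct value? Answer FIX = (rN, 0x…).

0: ✓ CMP  NZCV=0000
1: · ADDLT
2: ✓ SUBGE  r4←0xdb
3: ✓ CMP  NZCV=1000
4: ✓ ADDMI  r0←0x59
5: ✓ MOVCC  r2←0x9f
6: · MOVEQ

FIX = (r0, 0x59)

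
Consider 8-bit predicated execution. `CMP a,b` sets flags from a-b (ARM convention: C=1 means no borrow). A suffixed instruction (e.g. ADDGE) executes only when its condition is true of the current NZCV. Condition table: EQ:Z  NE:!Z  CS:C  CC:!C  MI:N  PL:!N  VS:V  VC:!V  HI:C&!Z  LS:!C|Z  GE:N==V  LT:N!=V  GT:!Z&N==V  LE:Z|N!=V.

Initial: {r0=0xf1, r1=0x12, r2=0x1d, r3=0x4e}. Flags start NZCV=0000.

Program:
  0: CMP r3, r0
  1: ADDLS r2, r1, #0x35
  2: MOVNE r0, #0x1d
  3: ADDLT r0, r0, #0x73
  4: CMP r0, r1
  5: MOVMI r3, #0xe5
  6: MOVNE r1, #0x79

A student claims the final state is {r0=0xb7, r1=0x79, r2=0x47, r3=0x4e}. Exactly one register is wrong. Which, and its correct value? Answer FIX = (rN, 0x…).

FIX = (r0, 0x1d)

[0] flags=0000 → (cmp)
[1] flags=0000 LS?T → r2=0x47
[2] flags=0000 NE?T → r0=0x1d
[3] flags=0000 LT?F → skip
[4] flags=0010 → (cmp)
[5] flags=0010 MI?F → skip
[6] flags=0010 NE?T → r1=0x79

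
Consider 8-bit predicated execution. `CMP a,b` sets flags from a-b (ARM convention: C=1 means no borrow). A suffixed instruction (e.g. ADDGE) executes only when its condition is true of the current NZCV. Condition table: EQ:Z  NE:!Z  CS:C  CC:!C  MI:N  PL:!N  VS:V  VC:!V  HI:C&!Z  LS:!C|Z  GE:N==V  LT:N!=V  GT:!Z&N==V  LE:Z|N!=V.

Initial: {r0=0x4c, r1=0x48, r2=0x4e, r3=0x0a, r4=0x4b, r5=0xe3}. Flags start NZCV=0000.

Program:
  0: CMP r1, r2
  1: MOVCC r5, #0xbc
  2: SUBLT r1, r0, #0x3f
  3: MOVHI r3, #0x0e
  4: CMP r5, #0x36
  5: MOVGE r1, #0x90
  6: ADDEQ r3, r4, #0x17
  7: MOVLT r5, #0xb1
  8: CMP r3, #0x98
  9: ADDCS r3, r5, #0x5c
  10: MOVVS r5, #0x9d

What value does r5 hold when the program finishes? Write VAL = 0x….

[0] flags=1000 → (cmp)
[1] flags=1000 CC?T → r5=0xbc
[2] flags=1000 LT?T → r1=0x0d
[3] flags=1000 HI?F → skip
[4] flags=1010 → (cmp)
[5] flags=1010 GE?F → skip
[6] flags=1010 EQ?F → skip
[7] flags=1010 LT?T → r5=0xb1
[8] flags=0000 → (cmp)
[9] flags=0000 CS?F → skip
[10] flags=0000 VS?F → skip

VAL = 0xb1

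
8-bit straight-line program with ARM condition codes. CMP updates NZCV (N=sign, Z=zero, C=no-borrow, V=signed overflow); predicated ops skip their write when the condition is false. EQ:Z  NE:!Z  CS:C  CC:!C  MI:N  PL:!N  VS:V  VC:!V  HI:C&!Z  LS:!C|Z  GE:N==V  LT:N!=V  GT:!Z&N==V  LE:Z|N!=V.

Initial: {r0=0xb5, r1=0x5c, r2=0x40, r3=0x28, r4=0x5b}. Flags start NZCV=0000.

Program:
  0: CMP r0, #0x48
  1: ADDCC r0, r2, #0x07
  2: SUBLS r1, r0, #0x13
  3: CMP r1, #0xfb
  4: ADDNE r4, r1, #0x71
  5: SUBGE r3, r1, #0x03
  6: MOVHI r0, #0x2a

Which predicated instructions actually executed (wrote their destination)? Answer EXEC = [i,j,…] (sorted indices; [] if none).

0: ✓ CMP  NZCV=0011
1: · ADDCC
2: · SUBLS
3: ✓ CMP  NZCV=0000
4: ✓ ADDNE  r4←0xcd
5: ✓ SUBGE  r3←0x59
6: · MOVHI

EXEC = [4,5]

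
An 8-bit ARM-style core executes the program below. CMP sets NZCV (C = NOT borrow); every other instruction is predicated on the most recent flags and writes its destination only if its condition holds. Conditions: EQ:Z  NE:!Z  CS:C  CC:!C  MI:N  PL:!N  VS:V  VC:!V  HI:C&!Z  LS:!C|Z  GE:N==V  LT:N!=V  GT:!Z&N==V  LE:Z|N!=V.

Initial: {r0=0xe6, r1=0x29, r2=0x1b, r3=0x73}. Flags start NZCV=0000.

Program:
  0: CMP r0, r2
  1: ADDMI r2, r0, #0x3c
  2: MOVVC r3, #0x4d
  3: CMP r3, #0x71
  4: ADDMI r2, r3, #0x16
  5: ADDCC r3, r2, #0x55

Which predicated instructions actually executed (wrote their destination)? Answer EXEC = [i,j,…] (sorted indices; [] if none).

EXEC = [1,2,4,5]

0: ✓ CMP  NZCV=1010
1: ✓ ADDMI  r2←0x22
2: ✓ MOVVC  r3←0x4d
3: ✓ CMP  NZCV=1000
4: ✓ ADDMI  r2←0x63
5: ✓ ADDCC  r3←0xb8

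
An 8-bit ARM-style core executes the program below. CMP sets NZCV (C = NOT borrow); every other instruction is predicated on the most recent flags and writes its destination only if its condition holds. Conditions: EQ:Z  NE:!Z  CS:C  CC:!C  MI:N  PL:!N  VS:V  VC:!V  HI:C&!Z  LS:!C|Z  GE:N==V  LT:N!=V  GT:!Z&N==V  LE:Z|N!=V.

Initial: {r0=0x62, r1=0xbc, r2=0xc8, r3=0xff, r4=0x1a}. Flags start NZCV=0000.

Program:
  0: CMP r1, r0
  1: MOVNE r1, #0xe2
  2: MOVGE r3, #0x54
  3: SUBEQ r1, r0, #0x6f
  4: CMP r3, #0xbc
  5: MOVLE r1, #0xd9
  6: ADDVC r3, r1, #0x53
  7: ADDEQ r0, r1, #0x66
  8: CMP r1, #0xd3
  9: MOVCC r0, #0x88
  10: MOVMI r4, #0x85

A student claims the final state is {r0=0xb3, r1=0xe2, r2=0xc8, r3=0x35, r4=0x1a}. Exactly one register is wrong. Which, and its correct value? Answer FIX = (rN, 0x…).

FIX = (r0, 0x62)

[0] flags=0011 → (cmp)
[1] flags=0011 NE?T → r1=0xe2
[2] flags=0011 GE?F → skip
[3] flags=0011 EQ?F → skip
[4] flags=0010 → (cmp)
[5] flags=0010 LE?F → skip
[6] flags=0010 VC?T → r3=0x35
[7] flags=0010 EQ?F → skip
[8] flags=0010 → (cmp)
[9] flags=0010 CC?F → skip
[10] flags=0010 MI?F → skip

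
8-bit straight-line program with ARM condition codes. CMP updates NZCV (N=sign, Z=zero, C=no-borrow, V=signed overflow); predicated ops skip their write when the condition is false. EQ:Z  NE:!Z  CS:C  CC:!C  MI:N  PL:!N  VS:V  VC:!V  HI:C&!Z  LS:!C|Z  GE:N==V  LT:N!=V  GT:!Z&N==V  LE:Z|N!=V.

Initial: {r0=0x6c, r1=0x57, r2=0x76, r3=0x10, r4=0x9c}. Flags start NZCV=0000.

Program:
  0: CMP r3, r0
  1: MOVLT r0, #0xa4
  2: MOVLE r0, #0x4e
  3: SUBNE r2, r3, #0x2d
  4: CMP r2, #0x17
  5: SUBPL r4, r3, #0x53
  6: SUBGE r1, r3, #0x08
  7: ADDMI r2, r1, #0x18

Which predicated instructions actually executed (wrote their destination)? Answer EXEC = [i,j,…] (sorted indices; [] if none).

[0] flags=1000 → (cmp)
[1] flags=1000 LT?T → r0=0xa4
[2] flags=1000 LE?T → r0=0x4e
[3] flags=1000 NE?T → r2=0xe3
[4] flags=1010 → (cmp)
[5] flags=1010 PL?F → skip
[6] flags=1010 GE?F → skip
[7] flags=1010 MI?T → r2=0x6f

EXEC = [1,2,3,7]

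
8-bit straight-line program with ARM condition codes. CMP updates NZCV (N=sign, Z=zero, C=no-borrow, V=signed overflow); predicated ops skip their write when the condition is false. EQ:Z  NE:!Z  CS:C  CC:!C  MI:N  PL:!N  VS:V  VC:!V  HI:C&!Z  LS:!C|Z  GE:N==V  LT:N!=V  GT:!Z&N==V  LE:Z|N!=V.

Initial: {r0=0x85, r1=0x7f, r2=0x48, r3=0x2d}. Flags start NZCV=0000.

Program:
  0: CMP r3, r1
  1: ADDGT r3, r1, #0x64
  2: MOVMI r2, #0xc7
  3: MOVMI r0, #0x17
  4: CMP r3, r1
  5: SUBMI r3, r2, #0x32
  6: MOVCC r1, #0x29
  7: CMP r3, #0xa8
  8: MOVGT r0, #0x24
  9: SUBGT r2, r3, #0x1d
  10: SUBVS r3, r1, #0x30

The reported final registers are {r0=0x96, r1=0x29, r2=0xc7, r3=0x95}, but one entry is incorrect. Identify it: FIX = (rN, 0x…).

[0] flags=1000 → (cmp)
[1] flags=1000 GT?F → skip
[2] flags=1000 MI?T → r2=0xc7
[3] flags=1000 MI?T → r0=0x17
[4] flags=1000 → (cmp)
[5] flags=1000 MI?T → r3=0x95
[6] flags=1000 CC?T → r1=0x29
[7] flags=1000 → (cmp)
[8] flags=1000 GT?F → skip
[9] flags=1000 GT?F → skip
[10] flags=1000 VS?F → skip

FIX = (r0, 0x17)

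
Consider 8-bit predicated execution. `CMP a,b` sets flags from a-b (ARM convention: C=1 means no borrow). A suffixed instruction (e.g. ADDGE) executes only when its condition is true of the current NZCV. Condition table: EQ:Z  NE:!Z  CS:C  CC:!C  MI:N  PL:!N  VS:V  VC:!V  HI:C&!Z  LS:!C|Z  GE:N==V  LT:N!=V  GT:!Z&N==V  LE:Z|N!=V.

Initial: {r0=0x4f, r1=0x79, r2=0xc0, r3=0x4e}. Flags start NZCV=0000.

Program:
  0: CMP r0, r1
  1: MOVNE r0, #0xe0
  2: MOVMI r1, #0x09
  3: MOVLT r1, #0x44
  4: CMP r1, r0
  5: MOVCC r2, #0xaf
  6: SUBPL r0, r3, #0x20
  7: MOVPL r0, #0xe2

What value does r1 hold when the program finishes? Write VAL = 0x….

[0] flags=1000 → (cmp)
[1] flags=1000 NE?T → r0=0xe0
[2] flags=1000 MI?T → r1=0x09
[3] flags=1000 LT?T → r1=0x44
[4] flags=0000 → (cmp)
[5] flags=0000 CC?T → r2=0xaf
[6] flags=0000 PL?T → r0=0x2e
[7] flags=0000 PL?T → r0=0xe2

VAL = 0x44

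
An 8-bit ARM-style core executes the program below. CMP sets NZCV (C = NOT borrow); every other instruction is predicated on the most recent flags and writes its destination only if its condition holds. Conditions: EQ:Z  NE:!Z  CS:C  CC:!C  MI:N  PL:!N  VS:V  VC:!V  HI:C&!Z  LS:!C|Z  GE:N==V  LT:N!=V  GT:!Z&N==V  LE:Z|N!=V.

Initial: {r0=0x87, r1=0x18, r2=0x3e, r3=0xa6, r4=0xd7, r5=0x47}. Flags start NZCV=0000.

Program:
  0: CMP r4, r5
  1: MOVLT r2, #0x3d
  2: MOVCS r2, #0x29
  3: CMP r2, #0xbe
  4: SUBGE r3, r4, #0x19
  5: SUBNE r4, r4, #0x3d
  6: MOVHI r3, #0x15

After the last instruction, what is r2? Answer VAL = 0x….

[0] flags=1010 → (cmp)
[1] flags=1010 LT?T → r2=0x3d
[2] flags=1010 CS?T → r2=0x29
[3] flags=0000 → (cmp)
[4] flags=0000 GE?T → r3=0xbe
[5] flags=0000 NE?T → r4=0x9a
[6] flags=0000 HI?F → skip

VAL = 0x29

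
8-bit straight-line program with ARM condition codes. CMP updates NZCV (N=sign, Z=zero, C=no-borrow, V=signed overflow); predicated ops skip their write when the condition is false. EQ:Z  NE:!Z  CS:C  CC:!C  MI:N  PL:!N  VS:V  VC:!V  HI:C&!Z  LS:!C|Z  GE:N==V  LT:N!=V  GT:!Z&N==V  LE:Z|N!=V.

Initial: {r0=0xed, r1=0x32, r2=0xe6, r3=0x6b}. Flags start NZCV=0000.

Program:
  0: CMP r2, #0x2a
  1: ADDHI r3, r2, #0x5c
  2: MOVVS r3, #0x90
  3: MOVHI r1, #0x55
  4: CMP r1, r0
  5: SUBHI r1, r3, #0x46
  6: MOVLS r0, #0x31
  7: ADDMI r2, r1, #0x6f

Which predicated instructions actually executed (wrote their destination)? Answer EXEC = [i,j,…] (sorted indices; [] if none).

[0] flags=1010 → (cmp)
[1] flags=1010 HI?T → r3=0x42
[2] flags=1010 VS?F → skip
[3] flags=1010 HI?T → r1=0x55
[4] flags=0000 → (cmp)
[5] flags=0000 HI?F → skip
[6] flags=0000 LS?T → r0=0x31
[7] flags=0000 MI?F → skip

EXEC = [1,3,6]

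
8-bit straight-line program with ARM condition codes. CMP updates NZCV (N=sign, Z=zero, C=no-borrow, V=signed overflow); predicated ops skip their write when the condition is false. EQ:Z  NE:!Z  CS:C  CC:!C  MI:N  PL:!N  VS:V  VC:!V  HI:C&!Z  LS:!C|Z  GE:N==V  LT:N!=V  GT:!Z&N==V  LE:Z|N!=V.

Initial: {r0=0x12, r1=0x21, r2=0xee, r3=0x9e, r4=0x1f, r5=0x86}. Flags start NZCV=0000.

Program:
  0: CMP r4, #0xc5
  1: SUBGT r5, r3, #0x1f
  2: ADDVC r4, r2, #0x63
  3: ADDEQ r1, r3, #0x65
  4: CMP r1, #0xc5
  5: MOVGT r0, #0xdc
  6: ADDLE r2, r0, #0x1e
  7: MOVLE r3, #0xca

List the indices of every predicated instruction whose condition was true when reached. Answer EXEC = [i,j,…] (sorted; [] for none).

0: ✓ CMP  NZCV=0000
1: ✓ SUBGT  r5←0x7f
2: ✓ ADDVC  r4←0x51
3: · ADDEQ
4: ✓ CMP  NZCV=0000
5: ✓ MOVGT  r0←0xdc
6: · ADDLE
7: · MOVLE

EXEC = [1,2,5]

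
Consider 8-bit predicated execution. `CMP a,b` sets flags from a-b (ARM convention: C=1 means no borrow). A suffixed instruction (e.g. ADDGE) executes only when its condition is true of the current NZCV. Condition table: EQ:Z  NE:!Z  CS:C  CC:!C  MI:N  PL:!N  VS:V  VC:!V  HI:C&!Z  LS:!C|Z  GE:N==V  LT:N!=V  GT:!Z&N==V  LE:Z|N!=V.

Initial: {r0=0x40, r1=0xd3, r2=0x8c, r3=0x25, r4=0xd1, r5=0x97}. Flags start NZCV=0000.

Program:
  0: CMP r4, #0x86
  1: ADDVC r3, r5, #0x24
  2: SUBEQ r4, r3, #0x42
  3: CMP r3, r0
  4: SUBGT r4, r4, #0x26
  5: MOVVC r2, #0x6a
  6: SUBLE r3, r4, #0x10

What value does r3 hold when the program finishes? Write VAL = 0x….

[0] flags=0010 → (cmp)
[1] flags=0010 VC?T → r3=0xbb
[2] flags=0010 EQ?F → skip
[3] flags=0011 → (cmp)
[4] flags=0011 GT?F → skip
[5] flags=0011 VC?F → skip
[6] flags=0011 LE?T → r3=0xc1

VAL = 0xc1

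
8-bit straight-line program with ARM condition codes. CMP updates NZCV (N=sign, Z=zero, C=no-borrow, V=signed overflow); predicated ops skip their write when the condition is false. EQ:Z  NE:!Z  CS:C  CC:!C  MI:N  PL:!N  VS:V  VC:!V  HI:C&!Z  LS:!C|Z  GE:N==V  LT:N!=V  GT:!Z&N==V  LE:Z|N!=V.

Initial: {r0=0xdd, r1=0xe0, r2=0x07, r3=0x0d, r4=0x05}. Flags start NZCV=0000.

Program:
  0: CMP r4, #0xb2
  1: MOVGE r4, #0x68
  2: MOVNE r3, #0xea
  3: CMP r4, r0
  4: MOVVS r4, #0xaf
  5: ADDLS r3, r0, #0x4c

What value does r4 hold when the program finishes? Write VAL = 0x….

[0] flags=0000 → (cmp)
[1] flags=0000 GE?T → r4=0x68
[2] flags=0000 NE?T → r3=0xea
[3] flags=1001 → (cmp)
[4] flags=1001 VS?T → r4=0xaf
[5] flags=1001 LS?T → r3=0x29

VAL = 0xaf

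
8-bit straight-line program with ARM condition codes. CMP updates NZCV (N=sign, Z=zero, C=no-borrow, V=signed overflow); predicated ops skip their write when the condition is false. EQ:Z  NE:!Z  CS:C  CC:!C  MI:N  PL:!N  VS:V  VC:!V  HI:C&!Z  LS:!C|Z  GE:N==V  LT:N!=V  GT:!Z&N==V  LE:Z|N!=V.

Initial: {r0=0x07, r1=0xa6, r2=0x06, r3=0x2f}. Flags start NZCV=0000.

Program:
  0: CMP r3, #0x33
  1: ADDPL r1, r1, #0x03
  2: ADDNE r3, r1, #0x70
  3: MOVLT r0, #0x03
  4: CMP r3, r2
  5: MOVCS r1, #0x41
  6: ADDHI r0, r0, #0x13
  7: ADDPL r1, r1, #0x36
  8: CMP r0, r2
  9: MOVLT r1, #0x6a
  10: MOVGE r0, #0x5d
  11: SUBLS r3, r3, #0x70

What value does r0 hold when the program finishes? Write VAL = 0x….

0: ✓ CMP  NZCV=1000
1: · ADDPL
2: ✓ ADDNE  r3←0x16
3: ✓ MOVLT  r0←0x03
4: ✓ CMP  NZCV=0010
5: ✓ MOVCS  r1←0x41
6: ✓ ADDHI  r0←0x16
7: ✓ ADDPL  r1←0x77
8: ✓ CMP  NZCV=0010
9: · MOVLT
10: ✓ MOVGE  r0←0x5d
11: · SUBLS

VAL = 0x5d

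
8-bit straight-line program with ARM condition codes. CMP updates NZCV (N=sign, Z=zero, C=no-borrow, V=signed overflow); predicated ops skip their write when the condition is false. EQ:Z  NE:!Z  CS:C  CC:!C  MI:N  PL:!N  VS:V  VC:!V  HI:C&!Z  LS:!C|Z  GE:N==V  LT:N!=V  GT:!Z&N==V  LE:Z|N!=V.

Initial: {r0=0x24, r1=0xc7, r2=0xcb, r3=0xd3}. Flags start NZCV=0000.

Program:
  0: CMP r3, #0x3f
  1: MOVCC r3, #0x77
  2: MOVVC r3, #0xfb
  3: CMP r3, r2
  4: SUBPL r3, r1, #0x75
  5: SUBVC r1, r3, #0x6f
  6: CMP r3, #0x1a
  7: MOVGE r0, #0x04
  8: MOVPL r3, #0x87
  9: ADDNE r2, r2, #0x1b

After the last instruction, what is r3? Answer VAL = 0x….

VAL = 0x87

[0] flags=1010 → (cmp)
[1] flags=1010 CC?F → skip
[2] flags=1010 VC?T → r3=0xfb
[3] flags=0010 → (cmp)
[4] flags=0010 PL?T → r3=0x52
[5] flags=0010 VC?T → r1=0xe3
[6] flags=0010 → (cmp)
[7] flags=0010 GE?T → r0=0x04
[8] flags=0010 PL?T → r3=0x87
[9] flags=0010 NE?T → r2=0xe6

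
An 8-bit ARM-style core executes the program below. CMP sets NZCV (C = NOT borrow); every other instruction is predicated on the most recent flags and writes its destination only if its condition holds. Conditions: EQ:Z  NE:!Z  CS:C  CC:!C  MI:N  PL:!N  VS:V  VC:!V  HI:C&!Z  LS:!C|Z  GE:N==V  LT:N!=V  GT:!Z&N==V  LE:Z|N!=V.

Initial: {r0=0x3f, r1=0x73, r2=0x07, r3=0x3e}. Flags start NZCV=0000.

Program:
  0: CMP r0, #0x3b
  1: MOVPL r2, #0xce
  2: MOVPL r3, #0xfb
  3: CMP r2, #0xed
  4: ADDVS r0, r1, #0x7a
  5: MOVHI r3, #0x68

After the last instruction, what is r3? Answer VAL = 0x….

[0] flags=0010 → (cmp)
[1] flags=0010 PL?T → r2=0xce
[2] flags=0010 PL?T → r3=0xfb
[3] flags=1000 → (cmp)
[4] flags=1000 VS?F → skip
[5] flags=1000 HI?F → skip

VAL = 0xfb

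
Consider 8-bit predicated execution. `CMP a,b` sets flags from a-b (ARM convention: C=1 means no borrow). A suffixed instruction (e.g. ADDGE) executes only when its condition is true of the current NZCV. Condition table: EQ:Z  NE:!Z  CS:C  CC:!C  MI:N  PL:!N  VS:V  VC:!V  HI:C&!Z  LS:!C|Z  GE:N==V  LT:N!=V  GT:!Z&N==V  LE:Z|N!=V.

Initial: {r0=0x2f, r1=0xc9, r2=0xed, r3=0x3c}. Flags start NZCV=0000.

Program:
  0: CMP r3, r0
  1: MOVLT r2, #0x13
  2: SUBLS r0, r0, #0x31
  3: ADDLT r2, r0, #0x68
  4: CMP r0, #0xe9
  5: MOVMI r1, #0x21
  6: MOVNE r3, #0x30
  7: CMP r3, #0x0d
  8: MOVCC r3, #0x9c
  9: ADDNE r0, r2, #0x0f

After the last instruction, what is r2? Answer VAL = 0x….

VAL = 0xed

0: ✓ CMP  NZCV=0010
1: · MOVLT
2: · SUBLS
3: · ADDLT
4: ✓ CMP  NZCV=0000
5: · MOVMI
6: ✓ MOVNE  r3←0x30
7: ✓ CMP  NZCV=0010
8: · MOVCC
9: ✓ ADDNE  r0←0xfc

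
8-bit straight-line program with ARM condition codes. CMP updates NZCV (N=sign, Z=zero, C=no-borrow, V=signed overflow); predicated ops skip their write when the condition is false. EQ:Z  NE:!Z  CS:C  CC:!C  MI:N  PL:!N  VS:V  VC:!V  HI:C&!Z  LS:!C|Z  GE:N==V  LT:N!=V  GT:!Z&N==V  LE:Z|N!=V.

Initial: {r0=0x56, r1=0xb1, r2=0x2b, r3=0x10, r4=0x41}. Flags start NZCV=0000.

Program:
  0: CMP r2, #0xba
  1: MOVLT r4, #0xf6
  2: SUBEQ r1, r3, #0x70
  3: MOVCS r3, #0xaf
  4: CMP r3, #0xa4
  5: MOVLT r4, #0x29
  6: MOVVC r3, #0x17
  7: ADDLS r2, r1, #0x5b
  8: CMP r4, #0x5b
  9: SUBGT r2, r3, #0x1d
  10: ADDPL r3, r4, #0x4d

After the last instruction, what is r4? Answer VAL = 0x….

[0] flags=0000 → (cmp)
[1] flags=0000 LT?F → skip
[2] flags=0000 EQ?F → skip
[3] flags=0000 CS?F → skip
[4] flags=0000 → (cmp)
[5] flags=0000 LT?F → skip
[6] flags=0000 VC?T → r3=0x17
[7] flags=0000 LS?T → r2=0x0c
[8] flags=1000 → (cmp)
[9] flags=1000 GT?F → skip
[10] flags=1000 PL?F → skip

VAL = 0x41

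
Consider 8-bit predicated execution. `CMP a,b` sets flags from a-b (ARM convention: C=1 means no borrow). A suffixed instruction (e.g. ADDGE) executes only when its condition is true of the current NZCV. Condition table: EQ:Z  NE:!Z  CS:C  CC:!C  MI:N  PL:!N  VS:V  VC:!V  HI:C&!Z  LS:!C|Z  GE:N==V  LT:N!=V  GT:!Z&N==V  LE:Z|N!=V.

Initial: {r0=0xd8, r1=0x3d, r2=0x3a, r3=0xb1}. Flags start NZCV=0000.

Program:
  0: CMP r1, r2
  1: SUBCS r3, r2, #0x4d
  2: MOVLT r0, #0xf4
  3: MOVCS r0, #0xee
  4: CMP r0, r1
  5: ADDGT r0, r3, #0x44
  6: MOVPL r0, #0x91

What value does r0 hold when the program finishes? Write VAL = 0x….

0: ✓ CMP  NZCV=0010
1: ✓ SUBCS  r3←0xed
2: · MOVLT
3: ✓ MOVCS  r0←0xee
4: ✓ CMP  NZCV=1010
5: · ADDGT
6: · MOVPL

VAL = 0xee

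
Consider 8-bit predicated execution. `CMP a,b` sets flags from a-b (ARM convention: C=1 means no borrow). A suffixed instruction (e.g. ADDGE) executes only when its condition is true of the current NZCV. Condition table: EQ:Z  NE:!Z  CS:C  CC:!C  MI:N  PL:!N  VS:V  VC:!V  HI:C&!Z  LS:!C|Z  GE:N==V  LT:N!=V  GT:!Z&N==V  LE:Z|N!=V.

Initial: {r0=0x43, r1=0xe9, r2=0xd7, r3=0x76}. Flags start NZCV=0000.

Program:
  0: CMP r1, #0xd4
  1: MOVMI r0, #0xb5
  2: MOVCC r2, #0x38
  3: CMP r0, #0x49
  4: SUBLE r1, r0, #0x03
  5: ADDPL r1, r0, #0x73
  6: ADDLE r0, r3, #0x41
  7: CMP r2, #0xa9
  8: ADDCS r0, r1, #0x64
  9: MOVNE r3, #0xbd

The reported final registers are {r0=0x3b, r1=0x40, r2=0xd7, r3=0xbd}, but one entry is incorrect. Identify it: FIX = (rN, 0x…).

FIX = (r0, 0xa4)

0: ✓ CMP  NZCV=0010
1: · MOVMI
2: · MOVCC
3: ✓ CMP  NZCV=1000
4: ✓ SUBLE  r1←0x40
5: · ADDPL
6: ✓ ADDLE  r0←0xb7
7: ✓ CMP  NZCV=0010
8: ✓ ADDCS  r0←0xa4
9: ✓ MOVNE  r3←0xbd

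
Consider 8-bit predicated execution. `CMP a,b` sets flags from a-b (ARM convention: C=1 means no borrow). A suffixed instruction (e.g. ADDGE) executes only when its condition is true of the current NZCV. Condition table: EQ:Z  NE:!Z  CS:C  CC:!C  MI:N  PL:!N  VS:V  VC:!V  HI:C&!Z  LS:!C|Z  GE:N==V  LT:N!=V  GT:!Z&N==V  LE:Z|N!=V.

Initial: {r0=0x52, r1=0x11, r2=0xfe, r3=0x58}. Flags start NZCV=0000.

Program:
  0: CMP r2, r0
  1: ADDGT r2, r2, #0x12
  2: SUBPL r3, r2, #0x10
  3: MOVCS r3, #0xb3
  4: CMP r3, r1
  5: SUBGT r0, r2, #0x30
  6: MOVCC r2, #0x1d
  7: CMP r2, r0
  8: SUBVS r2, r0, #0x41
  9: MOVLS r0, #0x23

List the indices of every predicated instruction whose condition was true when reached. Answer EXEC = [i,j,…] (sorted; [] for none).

EXEC = [3]

0: ✓ CMP  NZCV=1010
1: · ADDGT
2: · SUBPL
3: ✓ MOVCS  r3←0xb3
4: ✓ CMP  NZCV=1010
5: · SUBGT
6: · MOVCC
7: ✓ CMP  NZCV=1010
8: · SUBVS
9: · MOVLS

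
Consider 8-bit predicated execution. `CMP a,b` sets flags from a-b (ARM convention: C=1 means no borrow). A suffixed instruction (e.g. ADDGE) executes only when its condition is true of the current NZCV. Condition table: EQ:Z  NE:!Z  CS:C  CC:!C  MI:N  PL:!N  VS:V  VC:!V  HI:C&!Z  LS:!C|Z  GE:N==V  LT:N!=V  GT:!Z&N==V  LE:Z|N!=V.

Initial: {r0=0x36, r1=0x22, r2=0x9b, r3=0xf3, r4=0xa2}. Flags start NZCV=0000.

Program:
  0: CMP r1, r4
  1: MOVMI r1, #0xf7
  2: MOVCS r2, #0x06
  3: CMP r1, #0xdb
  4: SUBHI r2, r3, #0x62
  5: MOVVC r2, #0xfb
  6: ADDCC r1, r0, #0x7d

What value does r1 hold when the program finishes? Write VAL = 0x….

VAL = 0xf7

0: ✓ CMP  NZCV=1001
1: ✓ MOVMI  r1←0xf7
2: · MOVCS
3: ✓ CMP  NZCV=0010
4: ✓ SUBHI  r2←0x91
5: ✓ MOVVC  r2←0xfb
6: · ADDCC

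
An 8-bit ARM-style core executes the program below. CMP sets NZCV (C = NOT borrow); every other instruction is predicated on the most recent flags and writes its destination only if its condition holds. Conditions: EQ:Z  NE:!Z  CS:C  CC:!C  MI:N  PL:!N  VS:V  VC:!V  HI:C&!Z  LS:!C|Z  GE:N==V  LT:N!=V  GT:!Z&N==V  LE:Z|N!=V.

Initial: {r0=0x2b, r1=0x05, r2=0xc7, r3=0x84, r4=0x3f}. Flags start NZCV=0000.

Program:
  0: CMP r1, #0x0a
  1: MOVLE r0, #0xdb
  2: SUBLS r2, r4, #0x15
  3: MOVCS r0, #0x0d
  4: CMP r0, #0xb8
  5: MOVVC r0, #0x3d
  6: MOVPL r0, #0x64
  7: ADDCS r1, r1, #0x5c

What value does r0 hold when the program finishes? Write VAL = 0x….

[0] flags=1000 → (cmp)
[1] flags=1000 LE?T → r0=0xdb
[2] flags=1000 LS?T → r2=0x2a
[3] flags=1000 CS?F → skip
[4] flags=0010 → (cmp)
[5] flags=0010 VC?T → r0=0x3d
[6] flags=0010 PL?T → r0=0x64
[7] flags=0010 CS?T → r1=0x61

VAL = 0x64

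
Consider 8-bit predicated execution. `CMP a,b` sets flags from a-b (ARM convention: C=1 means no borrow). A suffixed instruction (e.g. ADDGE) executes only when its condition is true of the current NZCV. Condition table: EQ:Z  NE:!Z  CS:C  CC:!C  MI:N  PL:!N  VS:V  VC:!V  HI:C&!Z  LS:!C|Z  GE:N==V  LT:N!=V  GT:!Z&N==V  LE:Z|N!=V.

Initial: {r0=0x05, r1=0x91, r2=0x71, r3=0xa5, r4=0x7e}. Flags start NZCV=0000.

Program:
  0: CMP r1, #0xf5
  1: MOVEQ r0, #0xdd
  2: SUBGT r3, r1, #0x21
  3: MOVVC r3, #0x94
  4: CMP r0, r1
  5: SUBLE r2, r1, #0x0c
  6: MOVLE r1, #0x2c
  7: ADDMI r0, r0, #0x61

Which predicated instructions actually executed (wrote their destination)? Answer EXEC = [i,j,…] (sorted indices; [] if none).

[0] flags=1000 → (cmp)
[1] flags=1000 EQ?F → skip
[2] flags=1000 GT?F → skip
[3] flags=1000 VC?T → r3=0x94
[4] flags=0000 → (cmp)
[5] flags=0000 LE?F → skip
[6] flags=0000 LE?F → skip
[7] flags=0000 MI?F → skip

EXEC = [3]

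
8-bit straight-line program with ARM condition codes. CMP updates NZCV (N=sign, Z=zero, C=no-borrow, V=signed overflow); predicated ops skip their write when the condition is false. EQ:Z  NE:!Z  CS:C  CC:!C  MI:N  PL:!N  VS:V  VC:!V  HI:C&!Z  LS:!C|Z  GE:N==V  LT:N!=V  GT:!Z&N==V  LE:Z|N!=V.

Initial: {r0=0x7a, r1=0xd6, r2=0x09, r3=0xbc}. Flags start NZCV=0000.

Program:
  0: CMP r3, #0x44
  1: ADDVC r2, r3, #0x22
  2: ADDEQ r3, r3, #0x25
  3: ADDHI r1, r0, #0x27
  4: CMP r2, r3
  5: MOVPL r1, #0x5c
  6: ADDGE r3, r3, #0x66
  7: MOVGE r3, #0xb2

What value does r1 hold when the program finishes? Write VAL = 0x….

[0] flags=0011 → (cmp)
[1] flags=0011 VC?F → skip
[2] flags=0011 EQ?F → skip
[3] flags=0011 HI?T → r1=0xa1
[4] flags=0000 → (cmp)
[5] flags=0000 PL?T → r1=0x5c
[6] flags=0000 GE?T → r3=0x22
[7] flags=0000 GE?T → r3=0xb2

VAL = 0x5c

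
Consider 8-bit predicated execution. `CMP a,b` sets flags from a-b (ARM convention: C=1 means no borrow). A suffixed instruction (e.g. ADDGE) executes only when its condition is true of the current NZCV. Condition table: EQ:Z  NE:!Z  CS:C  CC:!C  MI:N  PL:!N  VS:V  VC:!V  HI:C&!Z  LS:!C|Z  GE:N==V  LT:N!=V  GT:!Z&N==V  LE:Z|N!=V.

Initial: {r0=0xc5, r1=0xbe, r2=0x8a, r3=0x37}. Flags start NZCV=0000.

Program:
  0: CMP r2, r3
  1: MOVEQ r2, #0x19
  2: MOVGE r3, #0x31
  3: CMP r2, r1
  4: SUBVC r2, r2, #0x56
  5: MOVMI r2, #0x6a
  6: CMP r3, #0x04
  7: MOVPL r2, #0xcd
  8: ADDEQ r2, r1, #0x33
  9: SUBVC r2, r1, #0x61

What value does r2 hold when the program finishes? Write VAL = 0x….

0: ✓ CMP  NZCV=0011
1: · MOVEQ
2: · MOVGE
3: ✓ CMP  NZCV=1000
4: ✓ SUBVC  r2←0x34
5: ✓ MOVMI  r2←0x6a
6: ✓ CMP  NZCV=0010
7: ✓ MOVPL  r2←0xcd
8: · ADDEQ
9: ✓ SUBVC  r2←0x5d

VAL = 0x5d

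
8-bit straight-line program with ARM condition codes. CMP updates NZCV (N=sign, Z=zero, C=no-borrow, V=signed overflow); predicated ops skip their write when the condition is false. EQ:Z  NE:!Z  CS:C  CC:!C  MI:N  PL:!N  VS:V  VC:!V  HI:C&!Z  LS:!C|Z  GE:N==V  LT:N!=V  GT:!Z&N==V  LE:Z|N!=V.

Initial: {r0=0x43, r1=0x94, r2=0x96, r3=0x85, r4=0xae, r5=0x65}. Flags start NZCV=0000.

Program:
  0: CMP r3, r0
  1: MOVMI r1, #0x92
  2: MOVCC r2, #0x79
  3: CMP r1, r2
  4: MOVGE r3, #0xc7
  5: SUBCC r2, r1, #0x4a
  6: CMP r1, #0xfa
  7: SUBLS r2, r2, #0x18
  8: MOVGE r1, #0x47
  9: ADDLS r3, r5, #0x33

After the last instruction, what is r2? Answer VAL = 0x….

VAL = 0x32

0: ✓ CMP  NZCV=0011
1: · MOVMI
2: · MOVCC
3: ✓ CMP  NZCV=1000
4: · MOVGE
5: ✓ SUBCC  r2←0x4a
6: ✓ CMP  NZCV=1000
7: ✓ SUBLS  r2←0x32
8: · MOVGE
9: ✓ ADDLS  r3←0x98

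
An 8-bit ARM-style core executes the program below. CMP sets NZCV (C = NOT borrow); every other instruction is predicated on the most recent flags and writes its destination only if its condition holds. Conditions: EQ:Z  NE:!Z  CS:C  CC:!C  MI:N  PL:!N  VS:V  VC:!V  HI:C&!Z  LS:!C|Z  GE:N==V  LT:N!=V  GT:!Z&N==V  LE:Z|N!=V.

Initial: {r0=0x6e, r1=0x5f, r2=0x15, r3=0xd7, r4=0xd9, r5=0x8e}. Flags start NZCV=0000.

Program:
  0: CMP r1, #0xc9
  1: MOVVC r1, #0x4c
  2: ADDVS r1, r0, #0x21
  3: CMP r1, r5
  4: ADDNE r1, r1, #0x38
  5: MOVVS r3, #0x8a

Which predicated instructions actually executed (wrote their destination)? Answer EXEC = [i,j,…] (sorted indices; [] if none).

EXEC = [2,4]

[0] flags=1001 → (cmp)
[1] flags=1001 VC?F → skip
[2] flags=1001 VS?T → r1=0x8f
[3] flags=0010 → (cmp)
[4] flags=0010 NE?T → r1=0xc7
[5] flags=0010 VS?F → skip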